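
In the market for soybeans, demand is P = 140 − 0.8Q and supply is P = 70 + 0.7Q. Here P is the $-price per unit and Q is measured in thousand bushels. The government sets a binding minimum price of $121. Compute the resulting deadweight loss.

Competitive equilibrium: 140 − 0.8Q = 70 + 0.7Q → Q* = 46.6667, P* = 102.6667.
At the floor P = 121, quantity demanded = (140 − 121)/0.8 = 23.75.
Sellers' marginal cost at Q' = 23.75: 70 + 0.7·23.75 = 86.625.
ΔQ = 46.6667 − 23.75 = 22.9167; wedge = 121 − 86.625 = 34.375.
The triangle = ½ × 22.9167 × 34.375 = $393.88 thousand.

$393.88 thousand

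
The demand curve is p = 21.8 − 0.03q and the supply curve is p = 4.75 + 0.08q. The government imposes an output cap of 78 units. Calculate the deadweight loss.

326.095

Competitive equilibrium: 21.8 − 0.03q = 4.75 + 0.08q → q* = 155, p* = 17.15.
At q = 78: demand price = 21.8 − 0.03·78 = 19.46; supply price = 4.75 + 0.08·78 = 10.99.
Δq = 155 − 78 = 77; wedge = 19.46 − 10.99 = 8.47.
Deadweight loss = ½ × 77 × 8.47 = 326.095.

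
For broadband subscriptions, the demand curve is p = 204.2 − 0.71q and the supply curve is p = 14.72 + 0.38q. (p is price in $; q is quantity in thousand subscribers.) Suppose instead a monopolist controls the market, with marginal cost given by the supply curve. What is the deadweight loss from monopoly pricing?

$2562.37 thousand

Competitive equilibrium: 204.2 − 0.71q = 14.72 + 0.38q → q* = 173.8349, p* = 80.7772.
Marginal revenue: MR = 204.2 − 1.42q. Set MR = MC: 204.2 − 1.42q = 14.72 + 0.38q → q_m = 105.2667.
Price p_m = 204.2 − 0.71·105.2667 = 129.4606; MC(q_m) = 14.72 + 0.38·105.2667 = 54.7213.
Competitive q* = 173.8349, so Δq = 68.5682; wedge = 129.4606 − 54.7213 = 74.7393.
DWL = ½ × 68.5682 × 74.7393 = $2562.37 thousand.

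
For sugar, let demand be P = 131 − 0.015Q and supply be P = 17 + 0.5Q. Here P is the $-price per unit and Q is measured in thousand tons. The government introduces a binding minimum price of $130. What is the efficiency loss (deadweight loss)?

$6161.92 thousand

Competitive equilibrium: 131 − 0.015Q = 17 + 0.5Q → Q* = 221.35922, P* = 127.67961.
At the floor P = 130, quantity demanded = (131 − 130)/0.015 = 66.66667.
Sellers' marginal cost at Q' = 66.66667: 17 + 0.5·66.66667 = 50.33334.
ΔQ = 221.35922 − 66.66667 = 154.69255; wedge = 130 − 50.33334 = 79.66666.
Deadweight loss = ½ × 154.69255 × 79.66666 = $6161.92 thousand.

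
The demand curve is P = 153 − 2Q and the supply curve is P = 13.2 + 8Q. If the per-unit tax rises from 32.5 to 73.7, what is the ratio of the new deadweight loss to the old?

Competitive equilibrium: 153 − 2Q = 13.2 + 8Q → Q* = 13.98, P* = 125.04.
For a per-unit tax t: ΔQ = t/10, so DWL = ½·t·(t/10) = t²/20.
At t = 32.5: DWL = 52.8125. At t = 73.7: DWL = 271.5845.
Ratio = (73.7/32.5)² = 5.142.

5.142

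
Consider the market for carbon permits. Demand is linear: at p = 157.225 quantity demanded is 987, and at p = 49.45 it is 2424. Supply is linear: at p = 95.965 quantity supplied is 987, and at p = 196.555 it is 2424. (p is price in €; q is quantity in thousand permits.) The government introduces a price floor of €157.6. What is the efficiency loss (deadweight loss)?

Demand slope = (49.45 − 157.225)/(2424 − 987) = −0.075, so p = 231.25 − 0.075q.
Supply slope = (196.555 − 95.965)/(2424 − 987) = 0.07, so p = 26.875 + 0.07q.
Competitive equilibrium: 231.25 − 0.075q = 26.875 + 0.07q → q* = 1409.4828, p* = 125.5388.
At the floor p = 157.6, quantity demanded = (231.25 − 157.6)/0.075 = 982.
Sellers' marginal cost at q' = 982: 26.875 + 0.07·982 = 95.615.
Δq = 1409.4828 − 982 = 427.4828; wedge = 157.6 − 95.615 = 61.985.
DWL = ½ × 427.4828 × 61.985 = €13248.76 thousand.

€13248.76 thousand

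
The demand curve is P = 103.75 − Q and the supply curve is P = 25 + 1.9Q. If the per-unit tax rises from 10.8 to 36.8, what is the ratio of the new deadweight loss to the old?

11.610

Competitive equilibrium: 103.75 − Q = 25 + 1.9Q → Q* = 27.1552, P* = 76.5948.
For a per-unit tax t: ΔQ = t/2.9, so DWL = ½·t·(t/2.9) = t²/5.8.
At t = 10.8: DWL = 20.110. At t = 36.8: DWL = 233.490.
Ratio = (36.8/10.8)² = 11.610.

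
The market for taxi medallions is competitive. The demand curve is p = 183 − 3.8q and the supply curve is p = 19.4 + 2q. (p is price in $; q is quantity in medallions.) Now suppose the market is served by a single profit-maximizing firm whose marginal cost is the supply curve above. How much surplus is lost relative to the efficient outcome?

Competitive equilibrium: 183 − 3.8q = 19.4 + 2q → q* = 28.2069, p* = 75.8138.
Marginal revenue: MR = 183 − 7.6q. Set MR = MC: 183 − 7.6q = 19.4 + 2q → q_m = 17.0417.
Price p_m = 183 − 3.8·17.0417 = 118.2415; MC(q_m) = 19.4 + 2·17.0417 = 53.4834.
Competitive q* = 28.2069, so Δq = 11.1652; wedge = 118.2415 − 53.4834 = 64.7581.
DWL = ½ × 11.1652 × 64.7581 = $361.52.

$361.52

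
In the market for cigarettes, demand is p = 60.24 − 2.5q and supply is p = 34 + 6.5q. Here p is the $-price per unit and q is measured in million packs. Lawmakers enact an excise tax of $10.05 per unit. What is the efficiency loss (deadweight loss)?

Competitive equilibrium: 60.24 − 2.5q = 34 + 6.5q → q* = 2.9156, p* = 52.9511.
With the tax, the buyer price exceeds the seller price by 10.05: (60.24 − 2.5q) − (34 + 6.5q) = 10.05 → q' = 1.7989.
Δq = 2.9156 − 1.7989 = 1.1167; the wedge equals the tax, 10.05.
The triangle = ½ × 1.1167 × 10.05 = $5.61 million.

$5.61 million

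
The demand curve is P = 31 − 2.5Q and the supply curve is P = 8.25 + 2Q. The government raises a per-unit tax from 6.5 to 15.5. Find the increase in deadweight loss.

22

Competitive equilibrium: 31 − 2.5Q = 8.25 + 2Q → Q* = 5.0556, P* = 18.3611.
For a per-unit tax t: ΔQ = t/4.5, so DWL = ½·t·(t/4.5) = t²/9.
At t = 6.5: DWL = 4.694. At t = 15.5: DWL = 26.694.
Increase = 26.694 − 4.694 = 22.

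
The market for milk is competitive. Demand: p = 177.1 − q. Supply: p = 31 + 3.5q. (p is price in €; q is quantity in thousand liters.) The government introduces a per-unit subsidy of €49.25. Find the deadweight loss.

Competitive equilibrium: 177.1 − q = 31 + 3.5q → q* = 32.4667, p* = 144.6333.
The subsidy lowers effective supply by 49.25: p = 3.5q − 18.25.
New quantity: 177.1 − q = 3.5q − 18.25 → q' = 43.4111.
Overproduction Δq = 43.4111 − 32.4667 = 10.9444; wedge = subsidy = 49.25.
The triangle = ½ × 10.9444 × 49.25 = €269.51 thousand.

€269.51 thousand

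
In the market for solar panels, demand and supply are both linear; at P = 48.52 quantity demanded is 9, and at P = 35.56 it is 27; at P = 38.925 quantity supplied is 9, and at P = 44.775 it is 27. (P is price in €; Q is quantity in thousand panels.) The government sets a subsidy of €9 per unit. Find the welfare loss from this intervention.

€38.76 thousand

Demand slope = (35.56 − 48.52)/(27 − 9) = −0.72, so P = 55 − 0.72Q.
Supply slope = (44.775 − 38.925)/(27 − 9) = 0.325, so P = 36 + 0.325Q.
Competitive equilibrium: 55 − 0.72Q = 36 + 0.325Q → Q* = 18.1818, P* = 41.9091.
The subsidy lowers effective supply by 9: P = 27 + 0.325Q.
New quantity: 55 − 0.72Q = 27 + 0.325Q → Q' = 26.7943.
Overproduction ΔQ = 26.7943 − 18.1818 = 8.6125; wedge = subsidy = 9.
DWL = ½ × 8.6125 × 9 = €38.76 thousand.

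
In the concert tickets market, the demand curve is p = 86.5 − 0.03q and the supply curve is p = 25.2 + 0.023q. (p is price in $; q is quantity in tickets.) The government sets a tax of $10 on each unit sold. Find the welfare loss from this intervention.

Competitive equilibrium: 86.5 − 0.03q = 25.2 + 0.023q → q* = 1156.6038, p* = 51.8019.
With the tax, the buyer price exceeds the seller price by 10: (86.5 − 0.03q) − (25.2 + 0.023q) = 10 → q' = 967.9245.
Δq = 1156.6038 − 967.9245 = 188.6793; the wedge equals the tax, 10.
DWL = ½ × 188.6793 × 10 = $943.40.

$943.40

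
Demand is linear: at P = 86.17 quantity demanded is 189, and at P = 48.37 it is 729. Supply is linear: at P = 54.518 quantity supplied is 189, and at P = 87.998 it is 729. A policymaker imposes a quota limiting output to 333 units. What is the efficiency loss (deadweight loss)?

Demand slope = (48.37 − 86.17)/(729 − 189) = −0.07, so P = 99.4 − 0.07Q.
Supply slope = (87.998 − 54.518)/(729 − 189) = 0.062, so P = 42.8 + 0.062Q.
Competitive equilibrium: 99.4 − 0.07Q = 42.8 + 0.062Q → Q* = 428.7879, P* = 69.3848.
At Q = 333: demand price = 99.4 − 0.07·333 = 76.09; supply price = 42.8 + 0.062·333 = 63.446.
ΔQ = 428.7879 − 333 = 95.7879; wedge = 76.09 − 63.446 = 12.644.
Deadweight loss = ½ × 95.7879 × 12.644 = 605.57.

605.57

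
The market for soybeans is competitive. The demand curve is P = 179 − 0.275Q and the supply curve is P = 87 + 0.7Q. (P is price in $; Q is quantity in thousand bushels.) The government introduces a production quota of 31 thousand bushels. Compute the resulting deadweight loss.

Competitive equilibrium: 179 − 0.275Q = 87 + 0.7Q → Q* = 94.359, P* = 153.0513.
At Q = 31: demand price = 179 − 0.275·31 = 170.475; supply price = 87 + 0.7·31 = 108.7.
ΔQ = 94.359 − 31 = 63.359; wedge = 170.475 − 108.7 = 61.775.
Welfare loss = ½ × 63.359 × 61.775 = $1957 thousand.

$1957 thousand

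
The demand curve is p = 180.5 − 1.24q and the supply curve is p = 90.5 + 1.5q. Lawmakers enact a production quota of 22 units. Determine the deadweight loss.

161.18

Competitive equilibrium: 180.5 − 1.24q = 90.5 + 1.5q → q* = 32.8467, p* = 139.7701.
At q = 22: demand price = 180.5 − 1.24·22 = 153.22; supply price = 90.5 + 1.5·22 = 123.5.
Δq = 32.8467 − 22 = 10.8467; wedge = 153.22 − 123.5 = 29.72.
The triangle = ½ × 10.8467 × 29.72 = 161.18.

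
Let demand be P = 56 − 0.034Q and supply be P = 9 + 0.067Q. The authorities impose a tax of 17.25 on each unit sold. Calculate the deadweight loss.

Competitive equilibrium: 56 − 0.034Q = 9 + 0.067Q → Q* = 465.3465, P* = 40.1782.
With the tax, the buyer price exceeds the seller price by 17.25: (56 − 0.034Q) − (9 + 0.067Q) = 17.25 → Q' = 294.5545.
ΔQ = 465.3465 − 294.5545 = 170.792; the wedge equals the tax, 17.25.
The triangle = ½ × 170.792 × 17.25 = 1473.08.

1473.08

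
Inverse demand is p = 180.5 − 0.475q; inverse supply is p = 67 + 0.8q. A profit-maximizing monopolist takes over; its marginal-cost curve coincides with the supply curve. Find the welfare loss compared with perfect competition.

372.19

Competitive equilibrium: 180.5 − 0.475q = 67 + 0.8q → q* = 89.0196, p* = 138.2157.
Marginal revenue: MR = 180.5 − 0.95q. Set MR = MC: 180.5 − 0.95q = 67 + 0.8q → q_m = 64.8571.
Price p_m = 180.5 − 0.475·64.8571 = 149.6929; MC(q_m) = 67 + 0.8·64.8571 = 118.8857.
Competitive q* = 89.0196, so Δq = 24.1625; wedge = 149.6929 − 118.8857 = 30.8072.
DWL = ½ × 24.1625 × 30.8072 = 372.19.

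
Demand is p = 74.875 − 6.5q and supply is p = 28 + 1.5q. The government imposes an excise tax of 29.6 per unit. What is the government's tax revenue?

63.92

Competitive equilibrium: 74.875 − 6.5q = 28 + 1.5q → q* = 5.8594, p* = 36.7891.
With the tax, the buyer price exceeds the seller price by 29.6: (74.875 − 6.5q) − (28 + 1.5q) = 29.6 → q' = 2.1594.
Tax revenue = 29.6 × 2.1594 = 63.92.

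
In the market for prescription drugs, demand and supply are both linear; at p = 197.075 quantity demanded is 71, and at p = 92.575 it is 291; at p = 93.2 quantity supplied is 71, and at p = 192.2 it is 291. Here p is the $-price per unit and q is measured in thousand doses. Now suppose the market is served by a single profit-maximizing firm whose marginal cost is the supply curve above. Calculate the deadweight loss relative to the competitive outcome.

Demand slope = (92.575 − 197.075)/(291 − 71) = −0.475, so p = 230.8 − 0.475q.
Supply slope = (192.2 − 93.2)/(291 − 71) = 0.45, so p = 61.25 + 0.45q.
Competitive equilibrium: 230.8 − 0.475q = 61.25 + 0.45q → q* = 183.2973, p* = 143.7338.
Marginal revenue: MR = 230.8 − 0.95q. Set MR = MC: 230.8 − 0.95q = 61.25 + 0.45q → q_m = 121.1071.
Price p_m = 230.8 − 0.475·121.1071 = 173.2741; MC(q_m) = 61.25 + 0.45·121.1071 = 115.7482.
Competitive q* = 183.2973, so Δq = 62.1902; wedge = 173.2741 − 115.7482 = 57.5259.
Deadweight loss = ½ × 62.1902 × 57.5259 = $1788.77 thousand.

$1788.77 thousand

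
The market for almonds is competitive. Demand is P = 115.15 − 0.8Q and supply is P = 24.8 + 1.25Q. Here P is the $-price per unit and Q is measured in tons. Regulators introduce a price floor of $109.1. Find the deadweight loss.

Competitive equilibrium: 115.15 − 0.8Q = 24.8 + 1.25Q → Q* = 44.07317, P* = 79.89146.
At the floor P = 109.1, quantity demanded = (115.15 − 109.1)/0.8 = 7.5625.
Sellers' marginal cost at Q' = 7.5625: 24.8 + 1.25·7.5625 = 34.25313.
ΔQ = 44.07317 − 7.5625 = 36.51067; wedge = 109.1 − 34.25313 = 74.84687.
DWL = ½ × 36.51067 × 74.84687 = $1366.35.

$1366.35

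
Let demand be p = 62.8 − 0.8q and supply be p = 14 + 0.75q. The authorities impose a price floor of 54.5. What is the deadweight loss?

345.33

Competitive equilibrium: 62.8 − 0.8q = 14 + 0.75q → q* = 31.4839, p* = 37.6129.
At the floor p = 54.5, quantity demanded = (62.8 − 54.5)/0.8 = 10.375.
Sellers' marginal cost at q' = 10.375: 14 + 0.75·10.375 = 21.7813.
Δq = 31.4839 − 10.375 = 21.1089; wedge = 54.5 − 21.7813 = 32.7187.
Deadweight loss = ½ × 21.1089 × 32.7187 = 345.33.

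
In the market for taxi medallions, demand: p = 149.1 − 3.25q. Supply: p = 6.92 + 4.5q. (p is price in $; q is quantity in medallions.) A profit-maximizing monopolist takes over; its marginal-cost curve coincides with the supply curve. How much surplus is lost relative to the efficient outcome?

$113.85

Competitive equilibrium: 149.1 − 3.25q = 6.92 + 4.5q → q* = 18.3458, p* = 89.4761.
Marginal revenue: MR = 149.1 − 6.5q. Set MR = MC: 149.1 − 6.5q = 6.92 + 4.5q → q_m = 12.9255.
Price p_m = 149.1 − 3.25·12.9255 = 107.0921; MC(q_m) = 6.92 + 4.5·12.9255 = 65.0848.
Competitive q* = 18.3458, so Δq = 5.4203; wedge = 107.0921 − 65.0848 = 42.0073.
Deadweight loss = ½ × 5.4203 × 42.0073 = $113.85.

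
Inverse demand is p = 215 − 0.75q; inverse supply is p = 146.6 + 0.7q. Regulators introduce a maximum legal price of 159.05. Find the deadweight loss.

Competitive equilibrium: 215 − 0.75q = 146.6 + 0.7q → q* = 47.1724, p* = 179.6207.
At the ceiling p = 159.05, quantity supplied = (159.05 − 146.6)/0.7 = 17.7857.
Willingness to pay at q' = 17.7857: 215 − 0.75·17.7857 = 201.6607.
Δq = 47.1724 − 17.7857 = 29.3867; wedge = 201.6607 − 159.05 = 42.6107.
Welfare loss = ½ × 29.3867 × 42.6107 = 626.09.

626.09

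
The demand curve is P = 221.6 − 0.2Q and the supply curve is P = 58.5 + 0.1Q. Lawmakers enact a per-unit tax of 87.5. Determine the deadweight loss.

Competitive equilibrium: 221.6 − 0.2Q = 58.5 + 0.1Q → Q* = 543.6667, P* = 112.8667.
With the tax, the buyer price exceeds the seller price by 87.5: (221.6 − 0.2Q) − (58.5 + 0.1Q) = 87.5 → Q' = 252.
ΔQ = 543.6667 − 252 = 291.6667; the wedge equals the tax, 87.5.
DWL = ½ × 291.6667 × 87.5 = 12760.42.

12760.42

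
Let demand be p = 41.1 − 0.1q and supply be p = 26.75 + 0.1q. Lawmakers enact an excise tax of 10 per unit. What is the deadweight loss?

Competitive equilibrium: 41.1 − 0.1q = 26.75 + 0.1q → q* = 71.75, p* = 33.925.
With the tax, the buyer price exceeds the seller price by 10: (41.1 − 0.1q) − (26.75 + 0.1q) = 10 → q' = 21.75.
Δq = 71.75 − 21.75 = 50; the wedge equals the tax, 10.
DWL = ½ × 50 × 10 = 250.

250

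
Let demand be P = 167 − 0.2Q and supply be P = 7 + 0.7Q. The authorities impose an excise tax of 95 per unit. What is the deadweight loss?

5013.89

Competitive equilibrium: 167 − 0.2Q = 7 + 0.7Q → Q* = 177.7778, P* = 131.4444.
With the tax, the buyer price exceeds the seller price by 95: (167 − 0.2Q) − (7 + 0.7Q) = 95 → Q' = 72.2222.
ΔQ = 177.7778 − 72.2222 = 105.5556; the wedge equals the tax, 95.
The triangle = ½ × 105.5556 × 95 = 5013.89.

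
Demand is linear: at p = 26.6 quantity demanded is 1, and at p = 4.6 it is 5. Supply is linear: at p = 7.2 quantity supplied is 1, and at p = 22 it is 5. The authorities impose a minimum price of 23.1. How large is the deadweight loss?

9.97

Demand slope = (4.6 − 26.6)/(5 − 1) = −5.5, so p = 32.1 − 5.5q.
Supply slope = (22 − 7.2)/(5 − 1) = 3.7, so p = 3.5 + 3.7q.
Competitive equilibrium: 32.1 − 5.5q = 3.5 + 3.7q → q* = 3.1087, p* = 15.0022.
At the floor p = 23.1, quantity demanded = (32.1 − 23.1)/5.5 = 1.6364.
Sellers' marginal cost at q' = 1.6364: 3.5 + 3.7·1.6364 = 9.5547.
Δq = 3.1087 − 1.6364 = 1.4723; wedge = 23.1 − 9.5547 = 13.5453.
The triangle = ½ × 1.4723 × 13.5453 = 9.97.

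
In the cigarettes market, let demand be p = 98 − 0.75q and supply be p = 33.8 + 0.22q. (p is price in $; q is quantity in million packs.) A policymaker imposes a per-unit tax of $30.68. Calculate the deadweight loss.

Competitive equilibrium: 98 − 0.75q = 33.8 + 0.22q → q* = 66.1856, p* = 48.3608.
With the tax, the buyer price exceeds the seller price by 30.68: (98 − 0.75q) − (33.8 + 0.22q) = 30.68 → q' = 34.5567.
Δq = 66.1856 − 34.5567 = 31.6289; the wedge equals the tax, 30.68.
DWL = ½ × 31.6289 × 30.68 = $485.19 million.

$485.19 million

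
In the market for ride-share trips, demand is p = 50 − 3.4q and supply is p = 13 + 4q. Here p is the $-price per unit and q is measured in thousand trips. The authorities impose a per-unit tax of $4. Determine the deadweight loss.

$1.08 thousand

Competitive equilibrium: 50 − 3.4q = 13 + 4q → q* = 5, p* = 33.
With the tax, the buyer price exceeds the seller price by 4: (50 − 3.4q) − (13 + 4q) = 4 → q' = 4.4595.
Δq = 5 − 4.4595 = 0.5405; the wedge equals the tax, 4.
The triangle = ½ × 0.5405 × 4 = $1.08 thousand.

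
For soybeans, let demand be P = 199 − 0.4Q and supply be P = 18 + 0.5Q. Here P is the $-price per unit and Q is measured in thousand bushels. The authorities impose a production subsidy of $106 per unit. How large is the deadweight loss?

$6242.22 thousand

Competitive equilibrium: 199 − 0.4Q = 18 + 0.5Q → Q* = 201.1111, P* = 118.5556.
The subsidy lowers effective supply by 106: P = 0.5Q − 88.
New quantity: 199 − 0.4Q = 0.5Q − 88 → Q' = 318.8889.
Overproduction ΔQ = 318.8889 − 201.1111 = 117.7778; wedge = subsidy = 106.
The triangle = ½ × 117.7778 × 106 = $6242.22 thousand.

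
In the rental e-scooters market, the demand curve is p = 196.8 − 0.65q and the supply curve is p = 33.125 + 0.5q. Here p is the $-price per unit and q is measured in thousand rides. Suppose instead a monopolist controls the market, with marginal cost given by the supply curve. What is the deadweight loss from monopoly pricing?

Competitive equilibrium: 196.8 − 0.65q = 33.125 + 0.5q → q* = 142.3261, p* = 104.288.
Marginal revenue: MR = 196.8 − 1.3q. Set MR = MC: 196.8 − 1.3q = 33.125 + 0.5q → q_m = 90.9306.
Price p_m = 196.8 − 0.65·90.9306 = 137.6951; MC(q_m) = 33.125 + 0.5·90.9306 = 78.5903.
Competitive q* = 142.3261, so Δq = 51.3955; wedge = 137.6951 − 78.5903 = 59.1048.
The triangle = ½ × 51.3955 × 59.1048 = $1518.86 thousand.

$1518.86 thousand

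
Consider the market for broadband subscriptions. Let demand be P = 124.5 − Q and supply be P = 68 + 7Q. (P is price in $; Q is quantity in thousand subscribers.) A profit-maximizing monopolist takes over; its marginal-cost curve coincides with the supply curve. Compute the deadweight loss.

Competitive equilibrium: 124.5 − Q = 68 + 7Q → Q* = 7.0625, P* = 117.4375.
Marginal revenue: MR = 124.5 − 2Q. Set MR = MC: 124.5 − 2Q = 68 + 7Q → Q_m = 6.2778.
Price P_m = 124.5 − 1·6.2778 = 118.2222; MC(Q_m) = 68 + 7·6.2778 = 111.9446.
Competitive Q* = 7.0625, so ΔQ = 0.7847; wedge = 118.2222 − 111.9446 = 6.2776.
The triangle = ½ × 0.7847 × 6.2776 = $2.46 thousand.

$2.46 thousand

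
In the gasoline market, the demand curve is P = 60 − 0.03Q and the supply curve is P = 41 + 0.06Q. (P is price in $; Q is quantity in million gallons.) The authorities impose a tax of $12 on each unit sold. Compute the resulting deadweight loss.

$800 million

Competitive equilibrium: 60 − 0.03Q = 41 + 0.06Q → Q* = 211.1111, P* = 53.6667.
With the tax, the buyer price exceeds the seller price by 12: (60 − 0.03Q) − (41 + 0.06Q) = 12 → Q' = 77.7778.
ΔQ = 211.1111 − 77.7778 = 133.3333; the wedge equals the tax, 12.
The triangle = ½ × 133.3333 × 12 = $800 million.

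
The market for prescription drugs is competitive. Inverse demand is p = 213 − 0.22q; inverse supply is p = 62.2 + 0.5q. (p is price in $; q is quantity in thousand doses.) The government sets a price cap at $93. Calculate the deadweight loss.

Competitive equilibrium: 213 − 0.22q = 62.2 + 0.5q → q* = 209.4444, p* = 166.9222.
At the ceiling p = 93, quantity supplied = (93 − 62.2)/0.5 = 61.6.
Willingness to pay at q' = 61.6: 213 − 0.22·61.6 = 199.448.
Δq = 209.4444 − 61.6 = 147.8444; wedge = 199.448 − 93 = 106.448.
DWL = ½ × 147.8444 × 106.448 = $7868.87 thousand.

$7868.87 thousand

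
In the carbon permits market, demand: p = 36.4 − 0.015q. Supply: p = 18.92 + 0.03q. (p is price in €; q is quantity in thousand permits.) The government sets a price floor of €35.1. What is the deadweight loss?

Competitive equilibrium: 36.4 − 0.015q = 18.92 + 0.03q → q* = 388.4444, p* = 30.5733.
At the floor p = 35.1, quantity demanded = (36.4 − 35.1)/0.015 = 86.6667.
Sellers' marginal cost at q' = 86.6667: 18.92 + 0.03·86.6667 = 21.52.
Δq = 388.4444 − 86.6667 = 301.7777; wedge = 35.1 − 21.52 = 13.58.
Welfare loss = ½ × 301.7777 × 13.58 = €2049.07 thousand.

€2049.07 thousand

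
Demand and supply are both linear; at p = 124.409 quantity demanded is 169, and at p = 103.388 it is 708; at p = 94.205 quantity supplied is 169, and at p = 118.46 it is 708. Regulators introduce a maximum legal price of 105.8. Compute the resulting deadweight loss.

Demand slope = (103.388 − 124.409)/(708 − 169) = −0.039, so p = 131 − 0.039q.
Supply slope = (118.46 − 94.205)/(708 − 169) = 0.045, so p = 86.6 + 0.045q.
Competitive equilibrium: 131 − 0.039q = 86.6 + 0.045q → q* = 528.5714, p* = 110.3857.
At the ceiling p = 105.8, quantity supplied = (105.8 − 86.6)/0.045 = 426.6667.
Willingness to pay at q' = 426.6667: 131 − 0.039·426.6667 = 114.36.
Δq = 528.5714 − 426.6667 = 101.9047; wedge = 114.36 − 105.8 = 8.56.
Welfare loss = ½ × 101.9047 × 8.56 = 436.15.

436.15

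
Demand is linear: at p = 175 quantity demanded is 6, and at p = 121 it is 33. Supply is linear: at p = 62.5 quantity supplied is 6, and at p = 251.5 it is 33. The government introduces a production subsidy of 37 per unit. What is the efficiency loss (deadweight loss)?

76.06

Demand slope = (121 − 175)/(33 − 6) = −2, so p = 187 − 2q.
Supply slope = (251.5 − 62.5)/(33 − 6) = 7, so p = 20.5 + 7q.
Competitive equilibrium: 187 − 2q = 20.5 + 7q → q* = 18.5, p* = 150.
The subsidy lowers effective supply by 37: p = 7q − 16.5.
New quantity: 187 − 2q = 7q − 16.5 → q' = 22.6111.
Overproduction Δq = 22.6111 − 18.5 = 4.1111; wedge = subsidy = 37.
DWL = ½ × 4.1111 × 37 = 76.06.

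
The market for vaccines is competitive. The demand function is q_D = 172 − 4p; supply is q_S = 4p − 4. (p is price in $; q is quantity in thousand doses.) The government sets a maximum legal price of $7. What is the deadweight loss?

In inverse form: demand p = 43 − 0.25q, supply p = 1 + 0.25q.
Competitive equilibrium: 43 − 0.25q = 1 + 0.25q → q* = 84, p* = 22.
At the ceiling p = 7, quantity supplied = (7 − 1)/0.25 = 24.
Willingness to pay at q' = 24: 43 − 0.25·24 = 37.
Δq = 84 − 24 = 60; wedge = 37 − 7 = 30.
Deadweight loss = ½ × 60 × 30 = $900 thousand.

$900 thousand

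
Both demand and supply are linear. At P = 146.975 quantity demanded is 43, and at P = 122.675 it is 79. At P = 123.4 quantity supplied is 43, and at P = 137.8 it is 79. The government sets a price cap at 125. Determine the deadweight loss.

Demand slope = (122.675 − 146.975)/(79 − 43) = −0.675, so P = 176 − 0.675Q.
Supply slope = (137.8 − 123.4)/(79 − 43) = 0.4, so P = 106.2 + 0.4Q.
Competitive equilibrium: 176 − 0.675Q = 106.2 + 0.4Q → Q* = 64.9302, P* = 132.1721.
At the ceiling P = 125, quantity supplied = (125 − 106.2)/0.4 = 47.
Willingness to pay at Q' = 47: 176 − 0.675·47 = 144.275.
ΔQ = 64.9302 − 47 = 17.9302; wedge = 144.275 − 125 = 19.275.
DWL = ½ × 17.9302 × 19.275 = 172.80.

172.80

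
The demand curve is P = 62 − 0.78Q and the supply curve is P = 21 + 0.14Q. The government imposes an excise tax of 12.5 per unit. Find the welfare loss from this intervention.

Competitive equilibrium: 62 − 0.78Q = 21 + 0.14Q → Q* = 44.5652, P* = 27.2391.
With the tax, the buyer price exceeds the seller price by 12.5: (62 − 0.78Q) − (21 + 0.14Q) = 12.5 → Q' = 30.9783.
ΔQ = 44.5652 − 30.9783 = 13.5869; the wedge equals the tax, 12.5.
DWL = ½ × 13.5869 × 12.5 = 84.92.

84.92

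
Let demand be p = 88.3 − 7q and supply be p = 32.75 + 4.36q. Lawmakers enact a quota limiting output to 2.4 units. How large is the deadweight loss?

35.22

Competitive equilibrium: 88.3 − 7q = 32.75 + 4.36q → q* = 4.89, p* = 54.0702.
At q = 2.4: demand price = 88.3 − 7·2.4 = 71.5; supply price = 32.75 + 4.36·2.4 = 43.214.
Δq = 4.89 − 2.4 = 2.49; wedge = 71.5 − 43.214 = 28.286.
The triangle = ½ × 2.49 × 28.286 = 35.22.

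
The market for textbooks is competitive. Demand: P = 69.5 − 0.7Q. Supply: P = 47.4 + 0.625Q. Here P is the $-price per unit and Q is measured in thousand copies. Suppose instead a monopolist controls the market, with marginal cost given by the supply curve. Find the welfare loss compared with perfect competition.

$22.02 thousand

Competitive equilibrium: 69.5 − 0.7Q = 47.4 + 0.625Q → Q* = 16.6792, P* = 57.8245.
Marginal revenue: MR = 69.5 − 1.4Q. Set MR = MC: 69.5 − 1.4Q = 47.4 + 0.625Q → Q_m = 10.9136.
Price P_m = 69.5 − 0.7·10.9136 = 61.8605; MC(Q_m) = 47.4 + 0.625·10.9136 = 54.221.
Competitive Q* = 16.6792, so ΔQ = 5.7656; wedge = 61.8605 − 54.221 = 7.6395.
Welfare loss = ½ × 5.7656 × 7.6395 = $22.02 thousand.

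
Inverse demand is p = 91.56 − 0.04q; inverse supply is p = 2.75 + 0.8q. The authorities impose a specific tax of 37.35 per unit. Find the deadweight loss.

Competitive equilibrium: 91.56 − 0.04q = 2.75 + 0.8q → q* = 105.7262, p* = 87.331.
With the tax, the buyer price exceeds the seller price by 37.35: (91.56 − 0.04q) − (2.75 + 0.8q) = 37.35 → q' = 61.2619.
Δq = 105.7262 − 61.2619 = 44.4643; the wedge equals the tax, 37.35.
DWL = ½ × 44.4643 × 37.35 = 830.37.

830.37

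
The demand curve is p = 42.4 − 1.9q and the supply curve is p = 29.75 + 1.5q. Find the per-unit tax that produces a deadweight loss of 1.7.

Competitive equilibrium: 42.4 − 1.9q = 29.75 + 1.5q → q* = 3.7206, p* = 35.3309.
A tax t gives Δq = t/3.4 and wedge t, so DWL = t²/6.8.
t²/6.8 = 1.7 → t² = 11.56 → t = 3.4.

3.4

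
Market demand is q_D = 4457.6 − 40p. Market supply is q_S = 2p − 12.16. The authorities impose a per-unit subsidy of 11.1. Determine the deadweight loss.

117.34

In inverse form: demand p = 111.44 − 0.025q, supply p = 6.08 + 0.5q.
Competitive equilibrium: 111.44 − 0.025q = 6.08 + 0.5q → q* = 200.6857, p* = 106.4229.
The subsidy lowers effective supply by 11.1: p = 0.5q − 5.02.
New quantity: 111.44 − 0.025q = 0.5q − 5.02 → q' = 221.8286.
Overproduction Δq = 221.8286 − 200.6857 = 21.1429; wedge = subsidy = 11.1.
The triangle = ½ × 21.1429 × 11.1 = 117.34.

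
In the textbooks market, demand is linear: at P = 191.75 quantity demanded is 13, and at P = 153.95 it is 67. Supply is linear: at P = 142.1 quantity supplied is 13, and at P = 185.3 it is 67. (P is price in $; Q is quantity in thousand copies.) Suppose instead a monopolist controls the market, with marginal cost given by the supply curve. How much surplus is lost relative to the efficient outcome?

$161.37 thousand

Demand slope = (153.95 − 191.75)/(67 − 13) = −0.7, so P = 200.85 − 0.7Q.
Supply slope = (185.3 − 142.1)/(67 − 13) = 0.8, so P = 131.7 + 0.8Q.
Competitive equilibrium: 200.85 − 0.7Q = 131.7 + 0.8Q → Q* = 46.1, P* = 168.58.
Marginal revenue: MR = 200.85 − 1.4Q. Set MR = MC: 200.85 − 1.4Q = 131.7 + 0.8Q → Q_m = 31.4318.
Price P_m = 200.85 − 0.7·31.4318 = 178.8477; MC(Q_m) = 131.7 + 0.8·31.4318 = 156.8454.
Competitive Q* = 46.1, so ΔQ = 14.6682; wedge = 178.8477 − 156.8454 = 22.0023.
Welfare loss = ½ × 14.6682 × 22.0023 = $161.37 thousand.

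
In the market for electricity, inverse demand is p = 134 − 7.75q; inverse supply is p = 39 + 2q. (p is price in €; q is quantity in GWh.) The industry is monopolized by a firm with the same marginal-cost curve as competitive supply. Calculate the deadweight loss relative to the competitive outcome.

Competitive equilibrium: 134 − 7.75q = 39 + 2q → q* = 9.7436, p* = 58.4872.
Marginal revenue: MR = 134 − 15.5q. Set MR = MC: 134 − 15.5q = 39 + 2q → q_m = 5.4286.
Price p_m = 134 − 7.75·5.4286 = 91.9284; MC(q_m) = 39 + 2·5.4286 = 49.8572.
Competitive q* = 9.7436, so Δq = 4.315; wedge = 91.9284 − 49.8572 = 42.0712.
The triangle = ½ × 4.315 × 42.0712 = €90.77.

€90.77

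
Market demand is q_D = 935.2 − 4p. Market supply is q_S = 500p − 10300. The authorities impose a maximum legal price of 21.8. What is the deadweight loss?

In inverse form: demand p = 233.8 − 0.25q, supply p = 20.6 + 0.002q.
Competitive equilibrium: 233.8 − 0.25q = 20.6 + 0.002q → q* = 846.0317, p* = 22.2921.
At the ceiling p = 21.8, quantity supplied = (21.8 − 20.6)/0.002 = 600.
Willingness to pay at q' = 600: 233.8 − 0.25·600 = 83.8.
Δq = 846.0317 − 600 = 246.0317; wedge = 83.8 − 21.8 = 62.
Deadweight loss = ½ × 246.0317 × 62 = 7626.98.

7626.98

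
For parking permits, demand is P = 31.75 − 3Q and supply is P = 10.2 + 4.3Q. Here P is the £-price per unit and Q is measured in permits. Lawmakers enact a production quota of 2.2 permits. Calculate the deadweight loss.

Competitive equilibrium: 31.75 − 3Q = 10.2 + 4.3Q → Q* = 2.9521, P* = 22.8938.
At Q = 2.2: demand price = 31.75 − 3·2.2 = 25.15; supply price = 10.2 + 4.3·2.2 = 19.66.
ΔQ = 2.9521 − 2.2 = 0.7521; wedge = 25.15 − 19.66 = 5.49.
The triangle = ½ × 0.7521 × 5.49 = £2.06.

£2.06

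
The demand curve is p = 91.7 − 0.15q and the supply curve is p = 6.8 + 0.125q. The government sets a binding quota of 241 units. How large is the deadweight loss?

Competitive equilibrium: 91.7 − 0.15q = 6.8 + 0.125q → q* = 308.7273, p* = 45.3909.
At q = 241: demand price = 91.7 − 0.15·241 = 55.55; supply price = 6.8 + 0.125·241 = 36.925.
Δq = 308.7273 − 241 = 67.7273; wedge = 55.55 − 36.925 = 18.625.
Welfare loss = ½ × 67.7273 × 18.625 = 630.71.

630.71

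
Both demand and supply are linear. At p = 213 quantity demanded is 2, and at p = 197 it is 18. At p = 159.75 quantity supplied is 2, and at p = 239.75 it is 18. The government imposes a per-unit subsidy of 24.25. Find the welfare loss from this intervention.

49.01

Demand slope = (197 − 213)/(18 − 2) = −1, so p = 215 − q.
Supply slope = (239.75 − 159.75)/(18 − 2) = 5, so p = 149.75 + 5q.
Competitive equilibrium: 215 − q = 149.75 + 5q → q* = 10.875, p* = 204.125.
The subsidy lowers effective supply by 24.25: p = 125.5 + 5q.
New quantity: 215 − q = 125.5 + 5q → q' = 14.9167.
Overproduction Δq = 14.9167 − 10.875 = 4.0417; wedge = subsidy = 24.25.
The triangle = ½ × 4.0417 × 24.25 = 49.01.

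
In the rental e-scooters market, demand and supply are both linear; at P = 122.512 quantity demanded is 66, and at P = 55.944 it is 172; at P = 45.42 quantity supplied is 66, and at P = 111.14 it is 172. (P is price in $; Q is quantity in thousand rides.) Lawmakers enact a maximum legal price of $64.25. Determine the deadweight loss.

$615.30 thousand

Demand slope = (55.944 − 122.512)/(172 − 66) = −0.628, so P = 163.96 − 0.628Q.
Supply slope = (111.14 − 45.42)/(172 − 66) = 0.62, so P = 4.5 + 0.62Q.
Competitive equilibrium: 163.96 − 0.628Q = 4.5 + 0.62Q → Q* = 127.77244, P* = 83.71891.
At the ceiling P = 64.25, quantity supplied = (64.25 − 4.5)/0.62 = 96.37097.
Willingness to pay at Q' = 96.37097: 163.96 − 0.628·96.37097 = 103.43903.
ΔQ = 127.77244 − 96.37097 = 31.40147; wedge = 103.43903 − 64.25 = 39.18903.
Welfare loss = ½ × 31.40147 × 39.18903 = $615.30 thousand.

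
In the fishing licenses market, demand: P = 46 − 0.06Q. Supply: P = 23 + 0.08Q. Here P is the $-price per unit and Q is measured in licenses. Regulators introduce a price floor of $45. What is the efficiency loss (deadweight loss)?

Competitive equilibrium: 46 − 0.06Q = 23 + 0.08Q → Q* = 164.2857, P* = 36.1429.
At the floor P = 45, quantity demanded = (46 − 45)/0.06 = 16.6667.
Sellers' marginal cost at Q' = 16.6667: 23 + 0.08·16.6667 = 24.3333.
ΔQ = 164.2857 − 16.6667 = 147.619; wedge = 45 − 24.3333 = 20.6667.
Welfare loss = ½ × 147.619 × 20.6667 = $1525.40.

$1525.40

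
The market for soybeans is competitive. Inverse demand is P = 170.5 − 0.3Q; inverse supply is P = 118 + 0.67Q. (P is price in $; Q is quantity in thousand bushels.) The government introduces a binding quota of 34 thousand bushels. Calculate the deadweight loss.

Competitive equilibrium: 170.5 − 0.3Q = 118 + 0.67Q → Q* = 54.1237, P* = 154.2629.
At Q = 34: demand price = 170.5 − 0.3·34 = 160.3; supply price = 118 + 0.67·34 = 140.78.
ΔQ = 54.1237 − 34 = 20.1237; wedge = 160.3 − 140.78 = 19.52.
The triangle = ½ × 20.1237 × 19.52 = $196.41 thousand.

$196.41 thousand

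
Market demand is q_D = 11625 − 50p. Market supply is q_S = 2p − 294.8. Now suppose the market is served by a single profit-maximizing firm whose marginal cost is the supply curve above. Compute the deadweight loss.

9.55

In inverse form: demand p = 232.5 − 0.02q, supply p = 147.4 + 0.5q.
Competitive equilibrium: 232.5 − 0.02q = 147.4 + 0.5q → q* = 163.6538, p* = 229.2269.
Marginal revenue: MR = 232.5 − 0.04q. Set MR = MC: 232.5 − 0.04q = 147.4 + 0.5q → q_m = 157.5926.
Price p_m = 232.5 − 0.02·157.5926 = 229.3481; MC(q_m) = 147.4 + 0.5·157.5926 = 226.1963.
Competitive q* = 163.6538, so Δq = 6.0612; wedge = 229.3481 − 226.1963 = 3.1518.
DWL = ½ × 6.0612 × 3.1518 = 9.55.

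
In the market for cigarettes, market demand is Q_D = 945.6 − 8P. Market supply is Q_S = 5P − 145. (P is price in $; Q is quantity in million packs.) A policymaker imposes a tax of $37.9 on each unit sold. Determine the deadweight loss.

$2209.86 million

In inverse form: demand P = 118.2 − 0.125Q, supply P = 29 + 0.2Q.
Competitive equilibrium: 118.2 − 0.125Q = 29 + 0.2Q → Q* = 274.4615, P* = 83.8923.
With the tax, the buyer price exceeds the seller price by 37.9: (118.2 − 0.125Q) − (29 + 0.2Q) = 37.9 → Q' = 157.8462.
ΔQ = 274.4615 − 157.8462 = 116.6153; the wedge equals the tax, 37.9.
Deadweight loss = ½ × 116.6153 × 37.9 = $2209.86 million.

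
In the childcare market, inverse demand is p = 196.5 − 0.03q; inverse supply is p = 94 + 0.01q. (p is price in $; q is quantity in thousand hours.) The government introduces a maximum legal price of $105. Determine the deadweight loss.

$42778.125 thousand

Competitive equilibrium: 196.5 − 0.03q = 94 + 0.01q → q* = 2562.5, p* = 119.625.
At the ceiling p = 105, quantity supplied = (105 − 94)/0.01 = 1100.
Willingness to pay at q' = 1100: 196.5 − 0.03·1100 = 163.5.
Δq = 2562.5 − 1100 = 1462.5; wedge = 163.5 − 105 = 58.5.
The triangle = ½ × 1462.5 × 58.5 = $42778.125 thousand.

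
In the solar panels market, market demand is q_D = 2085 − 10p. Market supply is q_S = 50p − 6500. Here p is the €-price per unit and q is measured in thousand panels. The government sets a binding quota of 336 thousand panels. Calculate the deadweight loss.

€6073.80 thousand

In inverse form: demand p = 208.5 − 0.1q, supply p = 130 + 0.02q.
Competitive equilibrium: 208.5 − 0.1q = 130 + 0.02q → q* = 654.1667, p* = 143.0833.
At q = 336: demand price = 208.5 − 0.1·336 = 174.9; supply price = 130 + 0.02·336 = 136.72.
Δq = 654.1667 − 336 = 318.1667; wedge = 174.9 − 136.72 = 38.18.
DWL = ½ × 318.1667 × 38.18 = €6073.80 thousand.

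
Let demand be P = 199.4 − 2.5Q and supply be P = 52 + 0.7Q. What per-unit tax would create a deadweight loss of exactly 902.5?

76

Competitive equilibrium: 199.4 − 2.5Q = 52 + 0.7Q → Q* = 46.0625, P* = 84.2438.
A tax t gives ΔQ = t/3.2 and wedge t, so DWL = t²/6.4.
t²/6.4 = 902.5 → t² = 5776 → t = 76.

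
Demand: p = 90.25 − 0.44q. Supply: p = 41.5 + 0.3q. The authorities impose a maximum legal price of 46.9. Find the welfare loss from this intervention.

Competitive equilibrium: 90.25 − 0.44q = 41.5 + 0.3q → q* = 65.8784, p* = 61.2635.
At the ceiling p = 46.9, quantity supplied = (46.9 − 41.5)/0.3 = 18.
Willingness to pay at q' = 18: 90.25 − 0.44·18 = 82.33.
Δq = 65.8784 − 18 = 47.8784; wedge = 82.33 − 46.9 = 35.43.
DWL = ½ × 47.8784 × 35.43 = 848.17.

848.17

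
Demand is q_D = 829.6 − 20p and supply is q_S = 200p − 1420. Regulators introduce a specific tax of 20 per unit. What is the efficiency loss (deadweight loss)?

3636.36

In inverse form: demand p = 41.48 − 0.05q, supply p = 7.1 + 0.005q.
Competitive equilibrium: 41.48 − 0.05q = 7.1 + 0.005q → q* = 625.0909, p* = 10.2255.
With the tax, the buyer price exceeds the seller price by 20: (41.48 − 0.05q) − (7.1 + 0.005q) = 20 → q' = 261.4545.
Δq = 625.0909 − 261.4545 = 363.6364; the wedge equals the tax, 20.
The triangle = ½ × 363.6364 × 20 = 3636.36.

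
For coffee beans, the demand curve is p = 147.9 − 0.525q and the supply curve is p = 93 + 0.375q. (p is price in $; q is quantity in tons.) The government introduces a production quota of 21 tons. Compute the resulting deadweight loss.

Competitive equilibrium: 147.9 − 0.525q = 93 + 0.375q → q* = 61, p* = 115.875.
At q = 21: demand price = 147.9 − 0.525·21 = 136.875; supply price = 93 + 0.375·21 = 100.875.
Δq = 61 − 21 = 40; wedge = 136.875 − 100.875 = 36.
The triangle = ½ × 40 × 36 = $720.

$720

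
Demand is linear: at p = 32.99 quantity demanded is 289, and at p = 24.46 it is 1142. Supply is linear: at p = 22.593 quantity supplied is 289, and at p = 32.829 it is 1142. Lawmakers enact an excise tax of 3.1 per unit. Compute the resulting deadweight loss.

218.41

Demand slope = (24.46 − 32.99)/(1142 − 289) = −0.01, so p = 35.88 − 0.01q.
Supply slope = (32.829 − 22.593)/(1142 − 289) = 0.012, so p = 19.125 + 0.012q.
Competitive equilibrium: 35.88 − 0.01q = 19.125 + 0.012q → q* = 761.5909, p* = 28.2641.
With the tax, the buyer price exceeds the seller price by 3.1: (35.88 − 0.01q) − (19.125 + 0.012q) = 3.1 → q' = 620.6818.
Δq = 761.5909 − 620.6818 = 140.9091; the wedge equals the tax, 3.1.
Deadweight loss = ½ × 140.9091 × 3.1 = 218.41.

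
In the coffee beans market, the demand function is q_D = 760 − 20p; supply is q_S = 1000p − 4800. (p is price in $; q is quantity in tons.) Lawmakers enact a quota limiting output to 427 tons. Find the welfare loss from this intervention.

$1279.26

In inverse form: demand p = 38 − 0.05q, supply p = 4.8 + 0.001q.
Competitive equilibrium: 38 − 0.05q = 4.8 + 0.001q → q* = 650.9804, p* = 5.451.
At q = 427: demand price = 38 − 0.05·427 = 16.65; supply price = 4.8 + 0.001·427 = 5.227.
Δq = 650.9804 − 427 = 223.9804; wedge = 16.65 − 5.227 = 11.423.
The triangle = ½ × 223.9804 × 11.423 = $1279.26.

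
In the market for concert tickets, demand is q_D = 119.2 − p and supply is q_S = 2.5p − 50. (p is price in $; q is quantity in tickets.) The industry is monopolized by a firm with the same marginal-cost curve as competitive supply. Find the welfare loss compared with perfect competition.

In inverse form: demand p = 119.2 − q, supply p = 20 + 0.4q.
Competitive equilibrium: 119.2 − q = 20 + 0.4q → q* = 70.8571, p* = 48.3429.
Marginal revenue: MR = 119.2 − 2q. Set MR = MC: 119.2 − 2q = 20 + 0.4q → q_m = 41.3333.
Price p_m = 119.2 − 1·41.3333 = 77.8667; MC(q_m) = 20 + 0.4·41.3333 = 36.5333.
Competitive q* = 70.8571, so Δq = 29.5238; wedge = 77.8667 − 36.5333 = 41.3334.
The triangle = ½ × 29.5238 × 41.3334 = $610.16.

$610.16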